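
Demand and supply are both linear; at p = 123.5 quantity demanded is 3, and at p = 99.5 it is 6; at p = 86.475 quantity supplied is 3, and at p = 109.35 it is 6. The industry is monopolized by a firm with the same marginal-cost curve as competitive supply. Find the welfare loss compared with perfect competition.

Demand slope = (99.5 − 123.5)/(6 − 3) = −8, so p = 147.5 − 8q.
Supply slope = (109.35 − 86.475)/(6 − 3) = 7.625, so p = 63.6 + 7.625q.
Competitive equilibrium: 147.5 − 8q = 63.6 + 7.625q → q* = 5.3696, p* = 104.5432.
Marginal revenue: MR = 147.5 − 16q. Set MR = MC: 147.5 − 16q = 63.6 + 7.625q → q_m = 3.5513.
Price p_m = 147.5 − 8·3.5513 = 119.0896; MC(q_m) = 63.6 + 7.625·3.5513 = 90.6787.
Competitive q* = 5.3696, so Δq = 1.8183; wedge = 119.0896 − 90.6787 = 28.4109.
DWL = ½ × 1.8183 × 28.4109 = 25.83.

25.83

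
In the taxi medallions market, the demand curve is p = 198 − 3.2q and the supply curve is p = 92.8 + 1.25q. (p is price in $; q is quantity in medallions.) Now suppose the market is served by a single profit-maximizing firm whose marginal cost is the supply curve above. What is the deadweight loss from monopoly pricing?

Competitive equilibrium: 198 − 3.2q = 92.8 + 1.25q → q* = 23.6404, p* = 122.3506.
Marginal revenue: MR = 198 − 6.4q. Set MR = MC: 198 − 6.4q = 92.8 + 1.25q → q_m = 13.7516.
Price p_m = 198 − 3.2·13.7516 = 153.9949; MC(q_m) = 92.8 + 1.25·13.7516 = 109.9895.
Competitive q* = 23.6404, so Δq = 9.8888; wedge = 153.9949 − 109.9895 = 44.0054.
DWL = ½ × 9.8888 × 44.0054 = $217.58.

$217.58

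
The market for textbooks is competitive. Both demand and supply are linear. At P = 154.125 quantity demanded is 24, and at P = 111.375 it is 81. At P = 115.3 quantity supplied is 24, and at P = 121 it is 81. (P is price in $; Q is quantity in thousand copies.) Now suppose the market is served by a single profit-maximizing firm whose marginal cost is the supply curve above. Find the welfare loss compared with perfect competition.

Demand slope = (111.375 − 154.125)/(81 − 24) = −0.75, so P = 172.125 − 0.75Q.
Supply slope = (121 − 115.3)/(81 − 24) = 0.1, so P = 112.9 + 0.1Q.
Competitive equilibrium: 172.125 − 0.75Q = 112.9 + 0.1Q → Q* = 69.6765, P* = 119.8676.
Marginal revenue: MR = 172.125 − 1.5Q. Set MR = MC: 172.125 − 1.5Q = 112.9 + 0.1Q → Q_m = 37.0156.
Price P_m = 172.125 − 0.75·37.0156 = 144.3633; MC(Q_m) = 112.9 + 0.1·37.0156 = 116.6016.
Competitive Q* = 69.6765, so ΔQ = 32.6609; wedge = 144.3633 − 116.6016 = 27.7617.
Welfare loss = ½ × 32.6609 × 27.7617 = $453.36 thousand.

$453.36 thousand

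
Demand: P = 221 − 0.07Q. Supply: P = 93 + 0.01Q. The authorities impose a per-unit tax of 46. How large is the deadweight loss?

13225

Competitive equilibrium: 221 − 0.07Q = 93 + 0.01Q → Q* = 1600, P* = 109.
With the tax, the buyer price exceeds the seller price by 46: (221 − 0.07Q) − (93 + 0.01Q) = 46 → Q' = 1025.
ΔQ = 1600 − 1025 = 575; the wedge equals the tax, 46.
DWL = ½ × 575 × 46 = 13225.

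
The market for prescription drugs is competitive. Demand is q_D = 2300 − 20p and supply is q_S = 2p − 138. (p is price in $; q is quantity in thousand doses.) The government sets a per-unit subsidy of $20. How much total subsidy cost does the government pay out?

In inverse form: demand p = 115 − 0.05q, supply p = 69 + 0.5q.
Competitive equilibrium: 115 − 0.05q = 69 + 0.5q → q* = 83.6364, p* = 110.8182.
The subsidy lowers effective supply by 20: p = 49 + 0.5q.
New quantity: 115 − 0.05q = 49 + 0.5q → q' = 120.
Total subsidy cost = 20 × 120 = $2400 thousand.

$2400 thousand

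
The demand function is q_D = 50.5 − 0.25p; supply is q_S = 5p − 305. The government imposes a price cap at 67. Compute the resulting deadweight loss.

In inverse form: demand p = 202 − 4q, supply p = 61 + 0.2q.
Competitive equilibrium: 202 − 4q = 61 + 0.2q → q* = 33.5714, p* = 67.7143.
At the ceiling p = 67, quantity supplied = (67 − 61)/0.2 = 30.
Willingness to pay at q' = 30: 202 − 4·30 = 82.
Δq = 33.5714 − 30 = 3.5714; wedge = 82 − 67 = 15.
DWL = ½ × 3.5714 × 15 = 26.79.

26.79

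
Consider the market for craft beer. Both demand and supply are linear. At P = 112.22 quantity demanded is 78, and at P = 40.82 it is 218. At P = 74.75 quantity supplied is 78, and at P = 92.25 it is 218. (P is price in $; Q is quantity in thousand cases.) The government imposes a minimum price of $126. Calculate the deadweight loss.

Demand slope = (40.82 − 112.22)/(218 − 78) = −0.51, so P = 152 − 0.51Q.
Supply slope = (92.25 − 74.75)/(218 − 78) = 0.125, so P = 65 + 0.125Q.
Competitive equilibrium: 152 − 0.51Q = 65 + 0.125Q → Q* = 137.0079, P* = 82.126.
At the floor P = 126, quantity demanded = (152 − 126)/0.51 = 50.9804.
Sellers' marginal cost at Q' = 50.9804: 65 + 0.125·50.9804 = 71.3726.
ΔQ = 137.0079 − 50.9804 = 86.0275; wedge = 126 − 71.3726 = 54.6274.
Deadweight loss = ½ × 86.0275 × 54.6274 = $2349.73 thousand.

$2349.73 thousand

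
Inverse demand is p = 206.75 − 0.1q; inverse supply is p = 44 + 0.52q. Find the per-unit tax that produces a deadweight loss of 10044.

111.6

Competitive equilibrium: 206.75 − 0.1q = 44 + 0.52q → q* = 262.5, p* = 180.5.
A tax t gives Δq = t/0.62 and wedge t, so DWL = t²/1.24.
t²/1.24 = 10044 → t² = 12454.56 → t = 111.6.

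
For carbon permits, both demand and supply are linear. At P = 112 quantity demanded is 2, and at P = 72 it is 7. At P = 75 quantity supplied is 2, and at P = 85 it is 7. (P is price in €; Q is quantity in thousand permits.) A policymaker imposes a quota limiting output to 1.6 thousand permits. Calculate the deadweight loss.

Demand slope = (72 − 112)/(7 − 2) = −8, so P = 128 − 8Q.
Supply slope = (85 − 75)/(7 − 2) = 2, so P = 71 + 2Q.
Competitive equilibrium: 128 − 8Q = 71 + 2Q → Q* = 5.7, P* = 82.4.
At Q = 1.6: demand price = 128 − 8·1.6 = 115.2; supply price = 71 + 2·1.6 = 74.2.
ΔQ = 5.7 − 1.6 = 4.1; wedge = 115.2 − 74.2 = 41.
The triangle = ½ × 4.1 × 41 = €84.05 thousand.

€84.05 thousand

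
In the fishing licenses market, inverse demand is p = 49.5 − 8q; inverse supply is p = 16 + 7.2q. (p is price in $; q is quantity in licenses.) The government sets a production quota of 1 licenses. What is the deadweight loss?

$11.02

Competitive equilibrium: 49.5 − 8q = 16 + 7.2q → q* = 2.2039, p* = 31.8684.
At q = 1: demand price = 49.5 − 8·1 = 41.5; supply price = 16 + 7.2·1 = 23.2.
Δq = 2.2039 − 1 = 1.2039; wedge = 41.5 − 23.2 = 18.3.
DWL = ½ × 1.2039 × 18.3 = $11.02.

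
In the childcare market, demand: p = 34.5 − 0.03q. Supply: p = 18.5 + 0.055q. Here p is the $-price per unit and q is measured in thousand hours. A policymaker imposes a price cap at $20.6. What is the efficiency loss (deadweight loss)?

Competitive equilibrium: 34.5 − 0.03q = 18.5 + 0.055q → q* = 188.2353, p* = 28.8529.
At the ceiling p = 20.6, quantity supplied = (20.6 − 18.5)/0.055 = 38.1818.
Willingness to pay at q' = 38.1818: 34.5 − 0.03·38.1818 = 33.3545.
Δq = 188.2353 − 38.1818 = 150.0535; wedge = 33.3545 − 20.6 = 12.7545.
Welfare loss = ½ × 150.0535 × 12.7545 = $956.93 thousand.

$956.93 thousand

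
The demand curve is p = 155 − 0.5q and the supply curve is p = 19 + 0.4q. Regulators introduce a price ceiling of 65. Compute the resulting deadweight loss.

Competitive equilibrium: 155 − 0.5q = 19 + 0.4q → q* = 151.1111, p* = 79.4444.
At the ceiling p = 65, quantity supplied = (65 − 19)/0.4 = 115.
Willingness to pay at q' = 115: 155 − 0.5·115 = 97.5.
Δq = 151.1111 − 115 = 36.1111; wedge = 97.5 − 65 = 32.5.
DWL = ½ × 36.1111 × 32.5 = 586.81.

586.81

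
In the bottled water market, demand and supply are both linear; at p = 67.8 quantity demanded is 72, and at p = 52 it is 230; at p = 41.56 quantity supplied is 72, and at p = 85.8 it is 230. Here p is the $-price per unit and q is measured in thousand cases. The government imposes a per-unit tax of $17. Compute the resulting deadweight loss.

Demand slope = (52 − 67.8)/(230 − 72) = −0.1, so p = 75 − 0.1q.
Supply slope = (85.8 − 41.56)/(230 − 72) = 0.28, so p = 21.4 + 0.28q.
Competitive equilibrium: 75 − 0.1q = 21.4 + 0.28q → q* = 141.0526, p* = 60.8947.
With the tax, the buyer price exceeds the seller price by 17: (75 − 0.1q) − (21.4 + 0.28q) = 17 → q' = 96.3158.
Δq = 141.0526 − 96.3158 = 44.7368; the wedge equals the tax, 17.
The triangle = ½ × 44.7368 × 17 = $380.26 thousand.

$380.26 thousand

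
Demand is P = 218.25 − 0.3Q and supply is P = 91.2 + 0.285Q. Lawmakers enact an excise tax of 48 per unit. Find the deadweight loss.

1969.23

Competitive equilibrium: 218.25 − 0.3Q = 91.2 + 0.285Q → Q* = 217.1795, P* = 153.0962.
With the tax, the buyer price exceeds the seller price by 48: (218.25 − 0.3Q) − (91.2 + 0.285Q) = 48 → Q' = 135.1282.
ΔQ = 217.1795 − 135.1282 = 82.0513; the wedge equals the tax, 48.
The triangle = ½ × 82.0513 × 48 = 1969.23.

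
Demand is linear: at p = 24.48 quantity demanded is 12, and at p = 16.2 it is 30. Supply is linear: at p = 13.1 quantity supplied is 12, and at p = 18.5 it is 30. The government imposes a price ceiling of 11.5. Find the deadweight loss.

Demand slope = (16.2 − 24.48)/(30 − 12) = −0.46, so p = 30 − 0.46q.
Supply slope = (18.5 − 13.1)/(30 − 12) = 0.3, so p = 9.5 + 0.3q.
Competitive equilibrium: 30 − 0.46q = 9.5 + 0.3q → q* = 26.9737, p* = 17.5921.
At the ceiling p = 11.5, quantity supplied = (11.5 − 9.5)/0.3 = 6.6667.
Willingness to pay at q' = 6.6667: 30 − 0.46·6.6667 = 26.9333.
Δq = 26.9737 − 6.6667 = 20.307; wedge = 26.9333 − 11.5 = 15.4333.
DWL = ½ × 20.307 × 15.4333 = 156.70.

156.70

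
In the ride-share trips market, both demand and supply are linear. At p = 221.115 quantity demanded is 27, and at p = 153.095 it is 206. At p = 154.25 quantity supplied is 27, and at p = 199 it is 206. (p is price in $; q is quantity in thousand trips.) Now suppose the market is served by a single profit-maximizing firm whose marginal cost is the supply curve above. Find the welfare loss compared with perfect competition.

$790.35 thousand

Demand slope = (153.095 − 221.115)/(206 − 27) = −0.38, so p = 231.375 − 0.38q.
Supply slope = (199 − 154.25)/(206 − 27) = 0.25, so p = 147.5 + 0.25q.
Competitive equilibrium: 231.375 − 0.38q = 147.5 + 0.25q → q* = 133.1349, p* = 180.7837.
Marginal revenue: MR = 231.375 − 0.76q. Set MR = MC: 231.375 − 0.76q = 147.5 + 0.25q → q_m = 83.0446.
Price p_m = 231.375 − 0.38·83.0446 = 199.8181; MC(q_m) = 147.5 + 0.25·83.0446 = 168.2612.
Competitive q* = 133.1349, so Δq = 50.0903; wedge = 199.8181 − 168.2612 = 31.5569.
Deadweight loss = ½ × 50.0903 × 31.5569 = $790.35 thousand.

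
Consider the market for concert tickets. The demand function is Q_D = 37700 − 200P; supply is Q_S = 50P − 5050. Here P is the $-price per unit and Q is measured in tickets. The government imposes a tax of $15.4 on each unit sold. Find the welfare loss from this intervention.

$4743.20

In inverse form: demand P = 188.5 − 0.005Q, supply P = 101 + 0.02Q.
Competitive equilibrium: 188.5 − 0.005Q = 101 + 0.02Q → Q* = 3500, P* = 171.
With the tax, the buyer price exceeds the seller price by 15.4: (188.5 − 0.005Q) − (101 + 0.02Q) = 15.4 → Q' = 2884.
ΔQ = 3500 − 2884 = 616; the wedge equals the tax, 15.4.
DWL = ½ × 616 × 15.4 = $4743.20.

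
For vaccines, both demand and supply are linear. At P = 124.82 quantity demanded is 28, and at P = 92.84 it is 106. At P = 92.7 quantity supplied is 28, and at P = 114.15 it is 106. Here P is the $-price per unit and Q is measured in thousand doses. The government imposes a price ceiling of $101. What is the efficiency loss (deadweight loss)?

$95.62 thousand

Demand slope = (92.84 − 124.82)/(106 − 28) = −0.41, so P = 136.3 − 0.41Q.
Supply slope = (114.15 − 92.7)/(106 − 28) = 0.275, so P = 85 + 0.275Q.
Competitive equilibrium: 136.3 − 0.41Q = 85 + 0.275Q → Q* = 74.8905, P* = 105.5949.
At the ceiling P = 101, quantity supplied = (101 − 85)/0.275 = 58.1818.
Willingness to pay at Q' = 58.1818: 136.3 − 0.41·58.1818 = 112.4455.
ΔQ = 74.8905 − 58.1818 = 16.7087; wedge = 112.4455 − 101 = 11.4455.
Deadweight loss = ½ × 16.7087 × 11.4455 = $95.62 thousand.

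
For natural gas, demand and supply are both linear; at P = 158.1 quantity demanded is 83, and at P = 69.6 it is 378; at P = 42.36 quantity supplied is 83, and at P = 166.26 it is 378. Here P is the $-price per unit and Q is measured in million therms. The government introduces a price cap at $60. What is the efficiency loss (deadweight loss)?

$5076.56 million

Demand slope = (69.6 − 158.1)/(378 − 83) = −0.3, so P = 183 − 0.3Q.
Supply slope = (166.26 − 42.36)/(378 − 83) = 0.42, so P = 7.5 + 0.42Q.
Competitive equilibrium: 183 − 0.3Q = 7.5 + 0.42Q → Q* = 243.75, P* = 109.875.
At the ceiling P = 60, quantity supplied = (60 − 7.5)/0.42 = 125.
Willingness to pay at Q' = 125: 183 − 0.3·125 = 145.5.
ΔQ = 243.75 − 125 = 118.75; wedge = 145.5 − 60 = 85.5.
The triangle = ½ × 118.75 × 85.5 = $5076.56 million.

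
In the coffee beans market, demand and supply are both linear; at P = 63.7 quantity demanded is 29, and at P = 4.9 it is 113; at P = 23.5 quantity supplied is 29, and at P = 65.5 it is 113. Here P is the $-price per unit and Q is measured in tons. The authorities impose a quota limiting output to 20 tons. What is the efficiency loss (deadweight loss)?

$1083.75

Demand slope = (4.9 − 63.7)/(113 − 29) = −0.7, so P = 84 − 0.7Q.
Supply slope = (65.5 − 23.5)/(113 − 29) = 0.5, so P = 9 + 0.5Q.
Competitive equilibrium: 84 − 0.7Q = 9 + 0.5Q → Q* = 62.5, P* = 40.25.
At Q = 20: demand price = 84 − 0.7·20 = 70; supply price = 9 + 0.5·20 = 19.
ΔQ = 62.5 − 20 = 42.5; wedge = 70 − 19 = 51.
The triangle = ½ × 42.5 × 51 = $1083.75.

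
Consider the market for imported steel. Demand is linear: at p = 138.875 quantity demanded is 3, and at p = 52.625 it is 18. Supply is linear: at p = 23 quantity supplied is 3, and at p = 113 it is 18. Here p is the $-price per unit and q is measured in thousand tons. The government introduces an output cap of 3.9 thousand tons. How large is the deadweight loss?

Demand slope = (52.625 − 138.875)/(18 − 3) = −5.75, so p = 156.125 − 5.75q.
Supply slope = (113 − 23)/(18 − 3) = 6, so p = 5 + 6q.
Competitive equilibrium: 156.125 − 5.75q = 5 + 6q → q* = 12.8617, p* = 82.1702.
At q = 3.9: demand price = 156.125 − 5.75·3.9 = 133.7; supply price = 5 + 6·3.9 = 28.4.
Δq = 12.8617 − 3.9 = 8.9617; wedge = 133.7 − 28.4 = 105.3.
The triangle = ½ × 8.9617 × 105.3 = $471.83 thousand.

$471.83 thousand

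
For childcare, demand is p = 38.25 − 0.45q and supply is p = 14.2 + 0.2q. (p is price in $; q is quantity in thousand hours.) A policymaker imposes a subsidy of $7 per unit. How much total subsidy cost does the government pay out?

Competitive equilibrium: 38.25 − 0.45q = 14.2 + 0.2q → q* = 37, p* = 21.6.
The subsidy lowers effective supply by 7: p = 7.2 + 0.2q.
New quantity: 38.25 − 0.45q = 7.2 + 0.2q → q' = 47.7692.
Total subsidy cost = 7 × 47.7692 = $334.38 thousand.

$334.38 thousand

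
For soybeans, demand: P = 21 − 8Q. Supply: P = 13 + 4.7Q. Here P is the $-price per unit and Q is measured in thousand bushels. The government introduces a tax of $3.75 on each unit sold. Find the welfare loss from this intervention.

$0.55 thousand

Competitive equilibrium: 21 − 8Q = 13 + 4.7Q → Q* = 0.6299, P* = 15.9606.
With the tax, the buyer price exceeds the seller price by 3.75: (21 − 8Q) − (13 + 4.7Q) = 3.75 → Q' = 0.3346.
ΔQ = 0.6299 − 0.3346 = 0.2953; the wedge equals the tax, 3.75.
Welfare loss = ½ × 0.2953 × 3.75 = $0.55 thousand.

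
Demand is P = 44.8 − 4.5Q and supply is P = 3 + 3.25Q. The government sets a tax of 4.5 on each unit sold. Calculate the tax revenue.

21.66

Competitive equilibrium: 44.8 − 4.5Q = 3 + 3.25Q → Q* = 5.3935, P* = 20.529.
With the tax, the buyer price exceeds the seller price by 4.5: (44.8 − 4.5Q) − (3 + 3.25Q) = 4.5 → Q' = 4.8129.
Tax revenue = 4.5 × 4.8129 = 21.66.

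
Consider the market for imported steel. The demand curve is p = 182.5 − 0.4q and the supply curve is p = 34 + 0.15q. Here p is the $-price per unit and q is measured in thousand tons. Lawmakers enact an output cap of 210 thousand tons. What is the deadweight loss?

Competitive equilibrium: 182.5 − 0.4q = 34 + 0.15q → q* = 270, p* = 74.5.
At q = 210: demand price = 182.5 − 0.4·210 = 98.5; supply price = 34 + 0.15·210 = 65.5.
Δq = 270 − 210 = 60; wedge = 98.5 − 65.5 = 33.
DWL = ½ × 60 × 33 = $990 thousand.

$990 thousand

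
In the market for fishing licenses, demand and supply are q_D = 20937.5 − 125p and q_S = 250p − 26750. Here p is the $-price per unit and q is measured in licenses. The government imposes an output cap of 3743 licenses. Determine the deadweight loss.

In inverse form: demand p = 167.5 − 0.008q, supply p = 107 + 0.004q.
Competitive equilibrium: 167.5 − 0.008q = 107 + 0.004q → q* = 5041.6667, p* = 127.1667.
At q = 3743: demand price = 167.5 − 0.008·3743 = 137.556; supply price = 107 + 0.004·3743 = 121.972.
Δq = 5041.6667 − 3743 = 1298.6667; wedge = 137.556 − 121.972 = 15.584.
Deadweight loss = ½ × 1298.6667 × 15.584 = $10119.21.

$10119.21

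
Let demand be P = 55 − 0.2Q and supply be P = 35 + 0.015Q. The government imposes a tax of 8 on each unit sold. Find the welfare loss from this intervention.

Competitive equilibrium: 55 − 0.2Q = 35 + 0.015Q → Q* = 93.0233, P* = 36.3953.
With the tax, the buyer price exceeds the seller price by 8: (55 − 0.2Q) − (35 + 0.015Q) = 8 → Q' = 55.814.
ΔQ = 93.0233 − 55.814 = 37.2093; the wedge equals the tax, 8.
Deadweight loss = ½ × 37.2093 × 8 = 148.84.

148.84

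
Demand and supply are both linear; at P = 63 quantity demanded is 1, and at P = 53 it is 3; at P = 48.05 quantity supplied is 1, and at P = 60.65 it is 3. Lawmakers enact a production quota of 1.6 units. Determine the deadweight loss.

Demand slope = (53 − 63)/(3 − 1) = −5, so P = 68 − 5Q.
Supply slope = (60.65 − 48.05)/(3 − 1) = 6.3, so P = 41.75 + 6.3Q.
Competitive equilibrium: 68 − 5Q = 41.75 + 6.3Q → Q* = 2.323, P* = 56.385.
At Q = 1.6: demand price = 68 − 5·1.6 = 60; supply price = 41.75 + 6.3·1.6 = 51.83.
ΔQ = 2.323 − 1.6 = 0.723; wedge = 60 − 51.83 = 8.17.
DWL = ½ × 0.723 × 8.17 = 2.95.

2.95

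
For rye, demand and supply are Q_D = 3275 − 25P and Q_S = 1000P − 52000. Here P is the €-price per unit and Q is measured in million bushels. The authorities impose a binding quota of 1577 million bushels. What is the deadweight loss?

In inverse form: demand P = 131 − 0.04Q, supply P = 52 + 0.001Q.
Competitive equilibrium: 131 − 0.04Q = 52 + 0.001Q → Q* = 1926.8293, P* = 53.9268.
At Q = 1577: demand price = 131 − 0.04·1577 = 67.92; supply price = 52 + 0.001·1577 = 53.577.
ΔQ = 1926.8293 − 1577 = 349.8293; wedge = 67.92 − 53.577 = 14.343.
Deadweight loss = ½ × 349.8293 × 14.343 = €2508.80 million.

€2508.80 million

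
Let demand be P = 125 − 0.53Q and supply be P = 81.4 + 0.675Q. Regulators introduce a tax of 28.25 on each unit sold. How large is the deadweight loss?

331.15

Competitive equilibrium: 125 − 0.53Q = 81.4 + 0.675Q → Q* = 36.1826, P* = 105.8232.
With the tax, the buyer price exceeds the seller price by 28.25: (125 − 0.53Q) − (81.4 + 0.675Q) = 28.25 → Q' = 12.7386.
ΔQ = 36.1826 − 12.7386 = 23.444; the wedge equals the tax, 28.25.
Deadweight loss = ½ × 23.444 × 28.25 = 331.15.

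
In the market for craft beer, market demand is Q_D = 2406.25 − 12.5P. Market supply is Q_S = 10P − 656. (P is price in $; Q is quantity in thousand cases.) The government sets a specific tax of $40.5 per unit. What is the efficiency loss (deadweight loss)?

In inverse form: demand P = 192.5 − 0.08Q, supply P = 65.6 + 0.1Q.
Competitive equilibrium: 192.5 − 0.08Q = 65.6 + 0.1Q → Q* = 705, P* = 136.1.
With the tax, the buyer price exceeds the seller price by 40.5: (192.5 − 0.08Q) − (65.6 + 0.1Q) = 40.5 → Q' = 480.
ΔQ = 705 − 480 = 225; the wedge equals the tax, 40.5.
Welfare loss = ½ × 225 × 40.5 = $4556.25 thousand.

$4556.25 thousand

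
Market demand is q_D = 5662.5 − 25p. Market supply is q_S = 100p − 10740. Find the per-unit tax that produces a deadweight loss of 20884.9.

45.7

In inverse form: demand p = 226.5 − 0.04q, supply p = 107.4 + 0.01q.
Competitive equilibrium: 226.5 − 0.04q = 107.4 + 0.01q → q* = 2382, p* = 131.22.
A tax t gives Δq = t/0.05 and wedge t, so DWL = t²/0.1.
t²/0.1 = 20884.9 → t² = 2088.49 → t = 45.7.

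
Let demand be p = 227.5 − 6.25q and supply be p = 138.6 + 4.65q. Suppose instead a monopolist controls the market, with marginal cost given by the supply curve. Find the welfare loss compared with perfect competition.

Competitive equilibrium: 227.5 − 6.25q = 138.6 + 4.65q → q* = 8.156, p* = 176.5252.
Marginal revenue: MR = 227.5 − 12.5q. Set MR = MC: 227.5 − 12.5q = 138.6 + 4.65q → q_m = 5.1837.
Price p_m = 227.5 − 6.25·5.1837 = 195.1019; MC(q_m) = 138.6 + 4.65·5.1837 = 162.7042.
Competitive q* = 8.156, so Δq = 2.9723; wedge = 195.1019 − 162.7042 = 32.3977.
The triangle = ½ × 2.9723 × 32.3977 = 48.15.

48.15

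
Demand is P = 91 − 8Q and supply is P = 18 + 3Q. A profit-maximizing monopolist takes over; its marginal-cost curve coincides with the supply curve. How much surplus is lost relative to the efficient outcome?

Competitive equilibrium: 91 − 8Q = 18 + 3Q → Q* = 6.6364, P* = 37.9091.
Marginal revenue: MR = 91 − 16Q. Set MR = MC: 91 − 16Q = 18 + 3Q → Q_m = 3.8421.
Price P_m = 91 − 8·3.8421 = 60.2632; MC(Q_m) = 18 + 3·3.8421 = 29.5263.
Competitive Q* = 6.6364, so ΔQ = 2.7943; wedge = 60.2632 − 29.5263 = 30.7369.
Deadweight loss = ½ × 2.7943 × 30.7369 = 42.94.

42.94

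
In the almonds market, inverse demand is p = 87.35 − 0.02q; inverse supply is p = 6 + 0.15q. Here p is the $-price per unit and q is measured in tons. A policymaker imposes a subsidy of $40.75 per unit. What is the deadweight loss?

$4884.01

Competitive equilibrium: 87.35 − 0.02q = 6 + 0.15q → q* = 478.5294, p* = 77.7794.
The subsidy lowers effective supply by 40.75: p = 0.15q − 34.75.
New quantity: 87.35 − 0.02q = 0.15q − 34.75 → q' = 718.2353.
Overproduction Δq = 718.2353 − 478.5294 = 239.7059; wedge = subsidy = 40.75.
The triangle = ½ × 239.7059 × 40.75 = $4884.01.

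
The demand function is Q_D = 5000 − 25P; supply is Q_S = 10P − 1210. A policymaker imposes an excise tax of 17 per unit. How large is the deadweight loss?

In inverse form: demand P = 200 − 0.04Q, supply P = 121 + 0.1Q.
Competitive equilibrium: 200 − 0.04Q = 121 + 0.1Q → Q* = 564.2857, P* = 177.4286.
With the tax, the buyer price exceeds the seller price by 17: (200 − 0.04Q) − (121 + 0.1Q) = 17 → Q' = 442.8571.
ΔQ = 564.2857 − 442.8571 = 121.4286; the wedge equals the tax, 17.
Deadweight loss = ½ × 121.4286 × 17 = 1032.14.

1032.14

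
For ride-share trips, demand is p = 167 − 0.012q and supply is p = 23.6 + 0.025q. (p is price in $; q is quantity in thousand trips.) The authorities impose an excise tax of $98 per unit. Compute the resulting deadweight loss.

Competitive equilibrium: 167 − 0.012q = 23.6 + 0.025q → q* = 3875.67568, p* = 120.49189.
With the tax, the buyer price exceeds the seller price by 98: (167 − 0.012q) − (23.6 + 0.025q) = 98 → q' = 1227.02703.
Δq = 3875.67568 − 1227.02703 = 2648.64865; the wedge equals the tax, 98.
Deadweight loss = ½ × 2648.64865 × 98 = $129783.78 thousand.

$129783.78 thousand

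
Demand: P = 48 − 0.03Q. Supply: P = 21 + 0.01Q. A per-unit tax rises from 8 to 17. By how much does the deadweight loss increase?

Competitive equilibrium: 48 − 0.03Q = 21 + 0.01Q → Q* = 675, P* = 27.75.
For a per-unit tax t: ΔQ = t/0.04, so DWL = ½·t·(t/0.04) = t²/0.08.
At t = 8: DWL = 800. At t = 17: DWL = 3612.5.
Increase = 3612.5 − 800 = 2812.50.

2812.50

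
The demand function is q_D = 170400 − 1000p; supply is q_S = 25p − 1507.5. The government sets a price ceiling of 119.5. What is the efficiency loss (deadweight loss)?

In inverse form: demand p = 170.4 − 0.001q, supply p = 60.3 + 0.04q.
Competitive equilibrium: 170.4 − 0.001q = 60.3 + 0.04q → q* = 2685.3659, p* = 167.7146.
At the ceiling p = 119.5, quantity supplied = (119.5 − 60.3)/0.04 = 1480.
Willingness to pay at q' = 1480: 170.4 − 0.001·1480 = 168.92.
Δq = 2685.3659 − 1480 = 1205.3659; wedge = 168.92 − 119.5 = 49.42.
Welfare loss = ½ × 1205.3659 × 49.42 = 29784.59.

29784.59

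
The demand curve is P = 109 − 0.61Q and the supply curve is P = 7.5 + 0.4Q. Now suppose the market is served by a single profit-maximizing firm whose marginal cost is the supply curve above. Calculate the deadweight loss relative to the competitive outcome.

Competitive equilibrium: 109 − 0.61Q = 7.5 + 0.4Q → Q* = 100.495, P* = 47.698.
Marginal revenue: MR = 109 − 1.22Q. Set MR = MC: 109 − 1.22Q = 7.5 + 0.4Q → Q_m = 62.6543.
Price P_m = 109 − 0.61·62.6543 = 70.7809; MC(Q_m) = 7.5 + 0.4·62.6543 = 32.5617.
Competitive Q* = 100.495, so ΔQ = 37.8407; wedge = 70.7809 − 32.5617 = 38.2192.
Welfare loss = ½ × 37.8407 × 38.2192 = 723.12.

723.12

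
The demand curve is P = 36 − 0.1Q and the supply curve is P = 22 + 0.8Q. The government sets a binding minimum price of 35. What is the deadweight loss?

13.89

Competitive equilibrium: 36 − 0.1Q = 22 + 0.8Q → Q* = 15.5556, P* = 34.4444.
At the floor P = 35, quantity demanded = (36 − 35)/0.1 = 10.
Sellers' marginal cost at Q' = 10: 22 + 0.8·10 = 30.
ΔQ = 15.5556 − 10 = 5.5556; wedge = 35 − 30 = 5.
DWL = ½ × 5.5556 × 5 = 13.89.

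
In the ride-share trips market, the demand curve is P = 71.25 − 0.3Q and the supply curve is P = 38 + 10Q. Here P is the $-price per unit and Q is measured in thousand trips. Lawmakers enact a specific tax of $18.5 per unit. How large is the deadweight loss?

$16.61 thousand

Competitive equilibrium: 71.25 − 0.3Q = 38 + 10Q → Q* = 3.2282, P* = 70.2816.
With the tax, the buyer price exceeds the seller price by 18.5: (71.25 − 0.3Q) − (38 + 10Q) = 18.5 → Q' = 1.432.
ΔQ = 3.2282 − 1.432 = 1.7962; the wedge equals the tax, 18.5.
Welfare loss = ½ × 1.7962 × 18.5 = $16.61 thousand.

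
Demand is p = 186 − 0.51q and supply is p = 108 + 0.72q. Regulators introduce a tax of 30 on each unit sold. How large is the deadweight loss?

Competitive equilibrium: 186 − 0.51q = 108 + 0.72q → q* = 63.4146, p* = 153.6585.
With the tax, the buyer price exceeds the seller price by 30: (186 − 0.51q) − (108 + 0.72q) = 30 → q' = 39.0244.
Δq = 63.4146 − 39.0244 = 24.3902; the wedge equals the tax, 30.
Welfare loss = ½ × 24.3902 × 30 = 365.85.

365.85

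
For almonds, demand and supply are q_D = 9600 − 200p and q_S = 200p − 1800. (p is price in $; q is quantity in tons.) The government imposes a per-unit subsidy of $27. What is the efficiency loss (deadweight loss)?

In inverse form: demand p = 48 − 0.005q, supply p = 9 + 0.005q.
Competitive equilibrium: 48 − 0.005q = 9 + 0.005q → q* = 3900, p* = 28.5.
The subsidy lowers effective supply by 27: p = 0.005q − 18.
New quantity: 48 − 0.005q = 0.005q − 18 → q' = 6600.
Overproduction Δq = 6600 − 3900 = 2700; wedge = subsidy = 27.
Deadweight loss = ½ × 2700 × 27 = $36450.

$36450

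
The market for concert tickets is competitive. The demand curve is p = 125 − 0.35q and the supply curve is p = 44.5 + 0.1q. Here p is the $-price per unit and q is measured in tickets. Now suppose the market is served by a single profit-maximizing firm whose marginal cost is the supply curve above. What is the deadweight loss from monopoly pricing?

Competitive equilibrium: 125 − 0.35q = 44.5 + 0.1q → q* = 178.8889, p* = 62.3889.
Marginal revenue: MR = 125 − 0.7q. Set MR = MC: 125 − 0.7q = 44.5 + 0.1q → q_m = 100.625.
Price p_m = 125 − 0.35·100.625 = 89.7813; MC(q_m) = 44.5 + 0.1·100.625 = 54.5625.
Competitive q* = 178.8889, so Δq = 78.2639; wedge = 89.7813 − 54.5625 = 35.2188.
DWL = ½ × 78.2639 × 35.2188 = $1378.18.

$1378.18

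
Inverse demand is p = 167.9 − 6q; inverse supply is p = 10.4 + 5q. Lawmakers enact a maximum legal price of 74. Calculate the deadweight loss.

14.05

Competitive equilibrium: 167.9 − 6q = 10.4 + 5q → q* = 14.3182, p* = 81.9909.
At the ceiling p = 74, quantity supplied = (74 − 10.4)/5 = 12.72.
Willingness to pay at q' = 12.72: 167.9 − 6·12.72 = 91.58.
Δq = 14.3182 − 12.72 = 1.5982; wedge = 91.58 − 74 = 17.58.
Deadweight loss = ½ × 1.5982 × 17.58 = 14.05.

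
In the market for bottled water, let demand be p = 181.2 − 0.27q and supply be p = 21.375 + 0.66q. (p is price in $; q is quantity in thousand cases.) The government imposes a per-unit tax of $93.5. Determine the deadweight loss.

Competitive equilibrium: 181.2 − 0.27q = 21.375 + 0.66q → q* = 171.8548, p* = 134.7992.
With the tax, the buyer price exceeds the seller price by 93.5: (181.2 − 0.27q) − (21.375 + 0.66q) = 93.5 → q' = 71.3172.
Δq = 171.8548 − 71.3172 = 100.5376; the wedge equals the tax, 93.5.
The triangle = ½ × 100.5376 × 93.5 = $4700.13 thousand.

$4700.13 thousand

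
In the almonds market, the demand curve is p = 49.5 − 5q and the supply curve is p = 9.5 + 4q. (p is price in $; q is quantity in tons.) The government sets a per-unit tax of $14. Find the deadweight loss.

$10.89

Competitive equilibrium: 49.5 − 5q = 9.5 + 4q → q* = 4.4444, p* = 27.2778.
With the tax, the buyer price exceeds the seller price by 14: (49.5 − 5q) − (9.5 + 4q) = 14 → q' = 2.8889.
Δq = 4.4444 − 2.8889 = 1.5555; the wedge equals the tax, 14.
The triangle = ½ × 1.5555 × 14 = $10.89.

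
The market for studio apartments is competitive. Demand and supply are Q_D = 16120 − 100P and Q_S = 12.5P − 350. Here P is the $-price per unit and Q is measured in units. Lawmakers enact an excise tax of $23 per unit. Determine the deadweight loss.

In inverse form: demand P = 161.2 − 0.01Q, supply P = 28 + 0.08Q.
Competitive equilibrium: 161.2 − 0.01Q = 28 + 0.08Q → Q* = 1480, P* = 146.4.
With the tax, the buyer price exceeds the seller price by 23: (161.2 − 0.01Q) − (28 + 0.08Q) = 23 → Q' = 1224.4444.
ΔQ = 1480 − 1224.4444 = 255.5556; the wedge equals the tax, 23.
DWL = ½ × 255.5556 × 23 = $2938.89.

$2938.89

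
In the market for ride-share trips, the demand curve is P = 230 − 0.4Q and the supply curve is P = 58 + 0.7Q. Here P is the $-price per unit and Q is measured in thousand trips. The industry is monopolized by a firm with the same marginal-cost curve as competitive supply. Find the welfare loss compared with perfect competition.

Competitive equilibrium: 230 − 0.4Q = 58 + 0.7Q → Q* = 156.3636, P* = 167.4545.
Marginal revenue: MR = 230 − 0.8Q. Set MR = MC: 230 − 0.8Q = 58 + 0.7Q → Q_m = 114.6667.
Price P_m = 230 − 0.4·114.6667 = 184.1333; MC(Q_m) = 58 + 0.7·114.6667 = 138.2667.
Competitive Q* = 156.3636, so ΔQ = 41.6969; wedge = 184.1333 − 138.2667 = 45.8666.
Deadweight loss = ½ × 41.6969 × 45.8666 = $956.25 thousand.

$956.25 thousand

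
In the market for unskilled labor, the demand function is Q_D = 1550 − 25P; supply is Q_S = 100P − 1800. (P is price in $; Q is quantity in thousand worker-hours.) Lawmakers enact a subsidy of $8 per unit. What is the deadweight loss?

$640 thousand

In inverse form: demand P = 62 − 0.04Q, supply P = 18 + 0.01Q.
Competitive equilibrium: 62 − 0.04Q = 18 + 0.01Q → Q* = 880, P* = 26.8.
The subsidy lowers effective supply by 8: P = 10 + 0.01Q.
New quantity: 62 − 0.04Q = 10 + 0.01Q → Q' = 1040.
Overproduction ΔQ = 1040 − 880 = 160; wedge = subsidy = 8.
The triangle = ½ × 160 × 8 = $640 thousand.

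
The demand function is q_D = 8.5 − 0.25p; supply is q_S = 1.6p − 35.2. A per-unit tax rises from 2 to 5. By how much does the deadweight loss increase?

In inverse form: demand p = 34 − 4q, supply p = 22 + 0.625q.
Competitive equilibrium: 34 − 4q = 22 + 0.625q → q* = 2.5946, p* = 23.6216.
For a per-unit tax t: Δq = t/4.625, so DWL = ½·t·(t/4.625) = t²/9.25.
At t = 2: DWL = 0.432. At t = 5: DWL = 2.703.
Increase = 2.703 − 0.432 = 2.27.

2.27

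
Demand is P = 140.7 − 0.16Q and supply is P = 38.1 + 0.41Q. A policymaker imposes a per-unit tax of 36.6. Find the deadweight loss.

1175.05

Competitive equilibrium: 140.7 − 0.16Q = 38.1 + 0.41Q → Q* = 180, P* = 111.9.
With the tax, the buyer price exceeds the seller price by 36.6: (140.7 − 0.16Q) − (38.1 + 0.41Q) = 36.6 → Q' = 115.7895.
ΔQ = 180 − 115.7895 = 64.2105; the wedge equals the tax, 36.6.
DWL = ½ × 64.2105 × 36.6 = 1175.05.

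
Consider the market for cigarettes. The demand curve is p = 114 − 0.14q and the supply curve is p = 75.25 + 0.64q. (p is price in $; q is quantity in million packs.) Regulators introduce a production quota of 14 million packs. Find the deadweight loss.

$496.48 million

Competitive equilibrium: 114 − 0.14q = 75.25 + 0.64q → q* = 49.6795, p* = 107.0449.
At q = 14: demand price = 114 − 0.14·14 = 112.04; supply price = 75.25 + 0.64·14 = 84.21.
Δq = 49.6795 − 14 = 35.6795; wedge = 112.04 − 84.21 = 27.83.
The triangle = ½ × 35.6795 × 27.83 = $496.48 million.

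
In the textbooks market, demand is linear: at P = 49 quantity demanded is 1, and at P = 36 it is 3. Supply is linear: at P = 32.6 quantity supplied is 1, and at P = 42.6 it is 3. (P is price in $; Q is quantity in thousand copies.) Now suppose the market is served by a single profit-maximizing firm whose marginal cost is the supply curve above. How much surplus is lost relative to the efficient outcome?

Demand slope = (36 − 49)/(3 − 1) = −6.5, so P = 55.5 − 6.5Q.
Supply slope = (42.6 − 32.6)/(3 − 1) = 5, so P = 27.6 + 5Q.
Competitive equilibrium: 55.5 − 6.5Q = 27.6 + 5Q → Q* = 2.4261, P* = 39.7304.
Marginal revenue: MR = 55.5 − 13Q. Set MR = MC: 55.5 − 13Q = 27.6 + 5Q → Q_m = 1.55.
Price P_m = 55.5 − 6.5·1.55 = 45.425; MC(Q_m) = 27.6 + 5·1.55 = 35.35.
Competitive Q* = 2.4261, so ΔQ = 0.8761; wedge = 45.425 − 35.35 = 10.075.
Welfare loss = ½ × 0.8761 × 10.075 = $4.41 thousand.

$4.41 thousand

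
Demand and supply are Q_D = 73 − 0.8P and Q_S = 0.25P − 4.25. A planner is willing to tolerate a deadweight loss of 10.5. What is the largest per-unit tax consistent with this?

10.5

In inverse form: demand P = 91.25 − 1.25Q, supply P = 17 + 4Q.
Competitive equilibrium: 91.25 − 1.25Q = 17 + 4Q → Q* = 14.1429, P* = 73.5714.
A tax t gives ΔQ = t/5.25 and wedge t, so DWL = t²/10.5.
t²/10.5 = 10.5 → t² = 110.25 → t = 10.5.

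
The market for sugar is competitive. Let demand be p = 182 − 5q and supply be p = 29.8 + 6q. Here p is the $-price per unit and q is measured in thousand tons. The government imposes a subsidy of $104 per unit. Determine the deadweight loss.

Competitive equilibrium: 182 − 5q = 29.8 + 6q → q* = 13.83636, p* = 112.81818.
The subsidy lowers effective supply by 104: p = 6q − 74.2.
New quantity: 182 − 5q = 6q − 74.2 → q' = 23.29091.
Overproduction Δq = 23.29091 − 13.83636 = 9.45455; wedge = subsidy = 104.
Welfare loss = ½ × 9.45455 × 104 = $491.64 thousand.

$491.64 thousand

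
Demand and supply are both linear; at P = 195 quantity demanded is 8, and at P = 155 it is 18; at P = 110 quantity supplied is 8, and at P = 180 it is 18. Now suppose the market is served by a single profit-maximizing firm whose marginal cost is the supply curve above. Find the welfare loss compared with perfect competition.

Demand slope = (155 − 195)/(18 − 8) = −4, so P = 227 − 4Q.
Supply slope = (180 − 110)/(18 − 8) = 7, so P = 54 + 7Q.
Competitive equilibrium: 227 − 4Q = 54 + 7Q → Q* = 15.7273, P* = 164.0909.
Marginal revenue: MR = 227 − 8Q. Set MR = MC: 227 − 8Q = 54 + 7Q → Q_m = 11.5333.
Price P_m = 227 − 4·11.5333 = 180.8668; MC(Q_m) = 54 + 7·11.5333 = 134.7331.
Competitive Q* = 15.7273, so ΔQ = 4.194; wedge = 180.8668 − 134.7331 = 46.1337.
The triangle = ½ × 4.194 × 46.1337 = 96.74.

96.74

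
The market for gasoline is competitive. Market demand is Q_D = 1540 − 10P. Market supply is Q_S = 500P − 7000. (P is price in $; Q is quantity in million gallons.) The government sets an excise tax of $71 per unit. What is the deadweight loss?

In inverse form: demand P = 154 − 0.1Q, supply P = 14 + 0.002Q.
Competitive equilibrium: 154 − 0.1Q = 14 + 0.002Q → Q* = 1372.549, P* = 16.7451.
With the tax, the buyer price exceeds the seller price by 71: (154 − 0.1Q) − (14 + 0.002Q) = 71 → Q' = 676.4706.
ΔQ = 1372.549 − 676.4706 = 696.0784; the wedge equals the tax, 71.
DWL = ½ × 696.0784 × 71 = $24710.78 million.

$24710.78 million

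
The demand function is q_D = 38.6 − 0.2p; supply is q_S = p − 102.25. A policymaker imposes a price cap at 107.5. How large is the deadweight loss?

In inverse form: demand p = 193 − 5q, supply p = 102.25 + q.
Competitive equilibrium: 193 − 5q = 102.25 + q → q* = 15.125, p* = 117.375.
At the ceiling p = 107.5, quantity supplied = (107.5 − 102.25)/1 = 5.25.
Willingness to pay at q' = 5.25: 193 − 5·5.25 = 166.75.
Δq = 15.125 − 5.25 = 9.875; wedge = 166.75 − 107.5 = 59.25.
The triangle = ½ × 9.875 × 59.25 = 292.55.

292.55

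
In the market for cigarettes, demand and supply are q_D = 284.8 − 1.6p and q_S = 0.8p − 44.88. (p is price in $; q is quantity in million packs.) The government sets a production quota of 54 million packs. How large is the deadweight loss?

In inverse form: demand p = 178 − 0.625q, supply p = 56.1 + 1.25q.
Competitive equilibrium: 178 − 0.625q = 56.1 + 1.25q → q* = 65.0133, p* = 137.3667.
At q = 54: demand price = 178 − 0.625·54 = 144.25; supply price = 56.1 + 1.25·54 = 123.6.
Δq = 65.0133 − 54 = 11.0133; wedge = 144.25 − 123.6 = 20.65.
DWL = ½ × 11.0133 × 20.65 = $113.71 million.

$113.71 million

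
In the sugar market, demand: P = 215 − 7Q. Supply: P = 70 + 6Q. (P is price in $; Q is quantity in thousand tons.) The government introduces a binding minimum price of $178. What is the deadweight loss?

Competitive equilibrium: 215 − 7Q = 70 + 6Q → Q* = 11.1538, P* = 136.9231.
At the floor P = 178, quantity demanded = (215 − 178)/7 = 5.2857.
Sellers' marginal cost at Q' = 5.2857: 70 + 6·5.2857 = 101.7142.
ΔQ = 11.1538 − 5.2857 = 5.8681; wedge = 178 − 101.7142 = 76.2858.
The triangle = ½ × 5.8681 × 76.2858 = $223.83 thousand.

$223.83 thousand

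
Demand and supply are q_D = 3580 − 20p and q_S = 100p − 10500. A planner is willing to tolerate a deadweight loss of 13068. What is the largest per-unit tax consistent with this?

In inverse form: demand p = 179 − 0.05q, supply p = 105 + 0.01q.
Competitive equilibrium: 179 − 0.05q = 105 + 0.01q → q* = 1233.3333, p* = 117.3333.
A tax t gives Δq = t/0.06 and wedge t, so DWL = t²/0.12.
t²/0.12 = 13068 → t² = 1568.16 → t = 39.6.

39.6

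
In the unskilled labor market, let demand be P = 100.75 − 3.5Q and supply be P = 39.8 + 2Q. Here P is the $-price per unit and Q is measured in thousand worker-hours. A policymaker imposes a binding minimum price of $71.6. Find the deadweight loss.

$20.85 thousand

Competitive equilibrium: 100.75 − 3.5Q = 39.8 + 2Q → Q* = 11.0818, P* = 61.9636.
At the floor P = 71.6, quantity demanded = (100.75 − 71.6)/3.5 = 8.3286.
Sellers' marginal cost at Q' = 8.3286: 39.8 + 2·8.3286 = 56.4572.
ΔQ = 11.0818 − 8.3286 = 2.7532; wedge = 71.6 − 56.4572 = 15.1428.
The triangle = ½ × 2.7532 × 15.1428 = $20.85 thousand.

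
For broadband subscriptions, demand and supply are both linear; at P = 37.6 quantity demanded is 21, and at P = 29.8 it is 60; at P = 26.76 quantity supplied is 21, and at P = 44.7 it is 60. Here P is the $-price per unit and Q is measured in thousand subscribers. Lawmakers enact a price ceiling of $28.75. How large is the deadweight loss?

Demand slope = (29.8 − 37.6)/(60 − 21) = −0.2, so P = 41.8 − 0.2Q.
Supply slope = (44.7 − 26.76)/(60 − 21) = 0.46, so P = 17.1 + 0.46Q.
Competitive equilibrium: 41.8 − 0.2Q = 17.1 + 0.46Q → Q* = 37.4242, P* = 34.3152.
At the ceiling P = 28.75, quantity supplied = (28.75 − 17.1)/0.46 = 25.3261.
Willingness to pay at Q' = 25.3261: 41.8 − 0.2·25.3261 = 36.7348.
ΔQ = 37.4242 − 25.3261 = 12.0981; wedge = 36.7348 − 28.75 = 7.9848.
The triangle = ½ × 12.0981 × 7.9848 = $48.30 thousand.

$48.30 thousand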